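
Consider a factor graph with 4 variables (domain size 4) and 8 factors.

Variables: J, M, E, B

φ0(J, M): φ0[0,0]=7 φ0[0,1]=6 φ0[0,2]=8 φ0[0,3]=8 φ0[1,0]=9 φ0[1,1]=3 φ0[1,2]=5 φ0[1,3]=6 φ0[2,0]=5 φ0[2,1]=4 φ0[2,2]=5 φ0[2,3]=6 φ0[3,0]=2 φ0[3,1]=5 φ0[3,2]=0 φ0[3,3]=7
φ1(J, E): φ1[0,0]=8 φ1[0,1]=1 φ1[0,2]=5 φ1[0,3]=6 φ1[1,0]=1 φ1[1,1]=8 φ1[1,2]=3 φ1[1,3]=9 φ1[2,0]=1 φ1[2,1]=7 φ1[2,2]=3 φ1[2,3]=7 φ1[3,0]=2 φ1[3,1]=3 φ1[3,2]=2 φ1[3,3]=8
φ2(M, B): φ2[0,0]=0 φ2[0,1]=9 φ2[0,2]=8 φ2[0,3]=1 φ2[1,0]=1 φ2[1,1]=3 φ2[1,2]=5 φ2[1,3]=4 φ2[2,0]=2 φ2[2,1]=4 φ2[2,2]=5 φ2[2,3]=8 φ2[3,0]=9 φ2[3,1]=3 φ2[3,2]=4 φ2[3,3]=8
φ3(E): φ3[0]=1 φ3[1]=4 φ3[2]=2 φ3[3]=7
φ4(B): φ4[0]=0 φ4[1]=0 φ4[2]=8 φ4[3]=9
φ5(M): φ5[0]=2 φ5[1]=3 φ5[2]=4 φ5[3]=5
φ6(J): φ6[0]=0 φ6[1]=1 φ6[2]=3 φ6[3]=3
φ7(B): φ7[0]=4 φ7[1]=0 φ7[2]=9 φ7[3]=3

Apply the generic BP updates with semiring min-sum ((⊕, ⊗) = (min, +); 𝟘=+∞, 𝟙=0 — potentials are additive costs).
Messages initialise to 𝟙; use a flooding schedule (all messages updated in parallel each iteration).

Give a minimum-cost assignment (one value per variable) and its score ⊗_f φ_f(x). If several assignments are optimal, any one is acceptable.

init: all messages = 𝟙 over 4 values
r1 m[φ0→J] = [6, 3, 4, 0]
r1 m[φ0→M] = [2, 3, 0, 6]
r1 m[φ1→J] = [1, 1, 1, 2]
r1 m[φ1→E] = [1, 1, 2, 6]
r1 m[φ2→M] = [0, 1, 2, 3]
r1 m[φ2→B] = [0, 3, 4, 1]
r1 m[φ3→E] = [1, 4, 2, 7]
r1 m[φ4→B] = [0, 0, 8, 9]
r1 m[φ5→M] = [2, 3, 4, 5]
r1 m[φ6→J] = [0, 1, 3, 3]
r1 m[φ7→B] = [4, 0, 9, 3]
r1 m[J→φ0] = [0, 0, 0, 0]
r1 m[J→φ1] = [0, 0, 0, 0]
r1 m[J→φ6] = [0, 0, 0, 0]
r1 m[M→φ0] = [0, 0, 0, 0]
r1 m[M→φ2] = [0, 0, 0, 0]
r1 m[M→φ5] = [0, 0, 0, 0]
r1 m[E→φ1] = [0, 0, 0, 0]
r1 m[E→φ3] = [0, 0, 0, 0]
r1 m[B→φ2] = [0, 0, 0, 0]
r1 m[B→φ4] = [0, 0, 0, 0]
r1 m[B→φ7] = [0, 0, 0, 0]
r2 m[φ0→J] = [6, 3, 4, 0]
r2 m[φ0→M] = [2, 3, 0, 6]
r2 m[φ1→J] = [1, 1, 1, 2]
r2 m[φ1→E] = [1, 1, 2, 6]
r2 m[φ2→M] = [0, 1, 2, 3]
r2 m[φ2→B] = [0, 3, 4, 1]
r2 m[φ3→E] = [1, 4, 2, 7]
r2 m[φ4→B] = [0, 0, 8, 9]
r2 m[φ5→M] = [2, 3, 4, 5]
r2 m[φ6→J] = [0, 1, 3, 3]
r2 m[φ7→B] = [4, 0, 9, 3]
r2 m[J→φ0] = [1, 2, 4, 5]
r2 m[J→φ1] = [6, 4, 7, 3]
r2 m[J→φ6] = [7, 4, 5, 2]
r2 m[M→φ0] = [2, 4, 6, 8]
r2 m[M→φ2] = [4, 6, 4, 11]
r2 m[M→φ5] = [2, 4, 2, 9]
r2 m[E→φ1] = [1, 4, 2, 7]
r2 m[E→φ3] = [1, 1, 2, 6]
r2 m[B→φ2] = [4, 0, 17, 12]
r2 m[B→φ4] = [4, 3, 13, 4]
r2 m[B→φ7] = [0, 3, 12, 10]
r3 m[φ0→J] = [9, 7, 7, 4]
r3 m[φ0→M] = [7, 5, 5, 8]
r3 m[φ1→J] = [5, 2, 2, 3]
r3 m[φ1→E] = [5, 6, 5, 11]
r3 m[φ2→M] = [4, 3, 4, 3]
r3 m[φ2→B] = [4, 8, 9, 5]
r3 m[φ3→E] = [1, 4, 2, 7]
r3 m[φ4→B] = [0, 0, 8, 9]
r3 m[φ5→M] = [2, 3, 4, 5]
r3 m[φ6→J] = [0, 1, 3, 3]
r3 m[φ7→B] = [4, 0, 9, 3]
r3 m[J→φ0] = [1, 2, 4, 5]
r3 m[J→φ1] = [6, 4, 7, 3]
r3 m[J→φ6] = [7, 4, 5, 2]
r3 m[M→φ0] = [2, 4, 6, 8]
r3 m[M→φ2] = [4, 6, 4, 11]
r3 m[M→φ5] = [2, 4, 2, 9]
r3 m[E→φ1] = [1, 4, 2, 7]
r3 m[E→φ3] = [1, 1, 2, 6]
r3 m[B→φ2] = [4, 0, 17, 12]
r3 m[B→φ4] = [4, 3, 13, 4]
r3 m[B→φ7] = [0, 3, 12, 10]
r4 m[φ0→J] = [9, 7, 7, 4]
r4 m[φ0→M] = [7, 5, 5, 8]
r4 m[φ1→J] = [5, 2, 2, 3]
r4 m[φ1→E] = [5, 6, 5, 11]
r4 m[φ2→M] = [4, 3, 4, 3]
r4 m[φ2→B] = [4, 8, 9, 5]
r4 m[φ3→E] = [1, 4, 2, 7]
r4 m[φ4→B] = [0, 0, 8, 9]
r4 m[φ5→M] = [2, 3, 4, 5]
r4 m[φ6→J] = [0, 1, 3, 3]
r4 m[φ7→B] = [4, 0, 9, 3]
r4 m[J→φ0] = [5, 3, 5, 6]
r4 m[J→φ1] = [9, 8, 10, 7]
r4 m[J→φ6] = [14, 9, 9, 7]
r4 m[M→φ0] = [6, 6, 8, 8]
r4 m[M→φ2] = [9, 8, 9, 13]
r4 m[M→φ5] = [11, 8, 9, 11]
r4 m[E→φ1] = [1, 4, 2, 7]
r4 m[E→φ3] = [5, 6, 5, 11]
r4 m[B→φ2] = [4, 0, 17, 12]
r4 m[B→φ4] = [8, 8, 18, 8]
r4 m[B→φ7] = [4, 8, 17, 14]
r5 m[φ0→J] = [12, 9, 10, 8]
r5 m[φ0→M] = [8, 6, 6, 9]
r5 m[φ1→J] = [5, 2, 2, 3]
r5 m[φ1→E] = [9, 10, 9, 15]
r5 m[φ2→M] = [4, 3, 4, 3]
r5 m[φ2→B] = [9, 11, 13, 10]
r5 m[φ3→E] = [1, 4, 2, 7]
r5 m[φ4→B] = [0, 0, 8, 9]
r5 m[φ5→M] = [2, 3, 4, 5]
r5 m[φ6→J] = [0, 1, 3, 3]
r5 m[φ7→B] = [4, 0, 9, 3]
r5 m[J→φ0] = [5, 3, 5, 6]
r5 m[J→φ1] = [9, 8, 10, 7]
r5 m[J→φ6] = [14, 9, 9, 7]
r5 m[M→φ0] = [6, 6, 8, 8]
r5 m[M→φ2] = [9, 8, 9, 13]
r5 m[M→φ5] = [11, 8, 9, 11]
r5 m[E→φ1] = [1, 4, 2, 7]
r5 m[E→φ3] = [5, 6, 5, 11]
r5 m[B→φ2] = [4, 0, 17, 12]
r5 m[B→φ4] = [8, 8, 18, 8]
r5 m[B→φ7] = [4, 8, 17, 14]
r6 m[φ0→J] = [12, 9, 10, 8]
r6 m[φ0→M] = [8, 6, 6, 9]
r6 m[φ1→J] = [5, 2, 2, 3]
r6 m[φ1→E] = [9, 10, 9, 15]
r6 m[φ2→M] = [4, 3, 4, 3]
r6 m[φ2→B] = [9, 11, 13, 10]
r6 m[φ3→E] = [1, 4, 2, 7]
r6 m[φ4→B] = [0, 0, 8, 9]
r6 m[φ5→M] = [2, 3, 4, 5]
r6 m[φ6→J] = [0, 1, 3, 3]
r6 m[φ7→B] = [4, 0, 9, 3]
r6 m[J→φ0] = [5, 3, 5, 6]
r6 m[J→φ1] = [12, 10, 13, 11]
r6 m[J→φ6] = [17, 11, 12, 11]
r6 m[M→φ0] = [6, 6, 8, 8]
r6 m[M→φ2] = [10, 9, 10, 14]
r6 m[M→φ5] = [12, 9, 10, 12]
r6 m[E→φ1] = [1, 4, 2, 7]
r6 m[E→φ3] = [9, 10, 9, 15]
r6 m[B→φ2] = [4, 0, 17, 12]
r6 m[B→φ4] = [13, 11, 22, 13]
r6 m[B→φ7] = [9, 11, 21, 19]
r7 m[φ0→J] = [12, 9, 10, 8]
r7 m[φ0→M] = [8, 6, 6, 9]
r7 m[φ1→J] = [5, 2, 2, 3]
r7 m[φ1→E] = [11, 13, 13, 18]
r7 m[φ2→M] = [4, 3, 4, 3]
r7 m[φ2→B] = [10, 12, 14, 11]
r7 m[φ3→E] = [1, 4, 2, 7]
r7 m[φ4→B] = [0, 0, 8, 9]
r7 m[φ5→M] = [2, 3, 4, 5]
r7 m[φ6→J] = [0, 1, 3, 3]
r7 m[φ7→B] = [4, 0, 9, 3]
r7 m[J→φ0] = [5, 3, 5, 6]
r7 m[J→φ1] = [12, 10, 13, 11]
r7 m[J→φ6] = [17, 11, 12, 11]
r7 m[M→φ0] = [6, 6, 8, 8]
r7 m[M→φ2] = [10, 9, 10, 14]
r7 m[M→φ5] = [12, 9, 10, 12]
r7 m[E→φ1] = [1, 4, 2, 7]
r7 m[E→φ3] = [9, 10, 9, 15]
r7 m[B→φ2] = [4, 0, 17, 12]
r7 m[B→φ4] = [13, 11, 22, 13]
r7 m[B→φ7] = [9, 11, 21, 19]
r8 m[φ0→J] = [12, 9, 10, 8]
r8 m[φ0→M] = [8, 6, 6, 9]
r8 m[φ1→J] = [5, 2, 2, 3]
r8 m[φ1→E] = [11, 13, 13, 18]
r8 m[φ2→M] = [4, 3, 4, 3]
r8 m[φ2→B] = [10, 12, 14, 11]
r8 m[φ3→E] = [1, 4, 2, 7]
r8 m[φ4→B] = [0, 0, 8, 9]
r8 m[φ5→M] = [2, 3, 4, 5]
r8 m[φ6→J] = [0, 1, 3, 3]
r8 m[φ7→B] = [4, 0, 9, 3]
r8 m[J→φ0] = [5, 3, 5, 6]
r8 m[J→φ1] = [12, 10, 13, 11]
r8 m[J→φ6] = [17, 11, 12, 11]
r8 m[M→φ0] = [6, 6, 8, 8]
r8 m[M→φ2] = [10, 9, 10, 14]
r8 m[M→φ5] = [12, 9, 10, 12]
r8 m[E→φ1] = [1, 4, 2, 7]
r8 m[E→φ3] = [11, 13, 13, 18]
r8 m[B→φ2] = [4, 0, 17, 12]
r8 m[B→φ4] = [14, 12, 23, 14]
r8 m[B→φ7] = [10, 12, 22, 20]
r9 m[φ0→J] = [12, 9, 10, 8]
r9 m[φ0→M] = [8, 6, 6, 9]
r9 m[φ1→J] = [5, 2, 2, 3]
r9 m[φ1→E] = [11, 13, 13, 18]
r9 m[φ2→M] = [4, 3, 4, 3]
r9 m[φ2→B] = [10, 12, 14, 11]
r9 m[φ3→E] = [1, 4, 2, 7]
r9 m[φ4→B] = [0, 0, 8, 9]
r9 m[φ5→M] = [2, 3, 4, 5]
r9 m[φ6→J] = [0, 1, 3, 3]
r9 m[φ7→B] = [4, 0, 9, 3]
r9 m[J→φ0] = [5, 3, 5, 6]
r9 m[J→φ1] = [12, 10, 13, 11]
r9 m[J→φ6] = [17, 11, 12, 11]
r9 m[M→φ0] = [6, 6, 8, 8]
r9 m[M→φ2] = [10, 9, 10, 14]
r9 m[M→φ5] = [12, 9, 10, 12]
r9 m[E→φ1] = [1, 4, 2, 7]
r9 m[E→φ3] = [11, 13, 13, 18]
r9 m[B→φ2] = [4, 0, 17, 12]
r9 m[B→φ4] = [14, 12, 23, 14]
r9 m[B→φ7] = [10, 12, 22, 20]
fixed point reached at round 9
traceback from J: (J=1, M=1, E=0, B=1), score=12

assignment: (J=1, M=1, E=0, B=1); score = 12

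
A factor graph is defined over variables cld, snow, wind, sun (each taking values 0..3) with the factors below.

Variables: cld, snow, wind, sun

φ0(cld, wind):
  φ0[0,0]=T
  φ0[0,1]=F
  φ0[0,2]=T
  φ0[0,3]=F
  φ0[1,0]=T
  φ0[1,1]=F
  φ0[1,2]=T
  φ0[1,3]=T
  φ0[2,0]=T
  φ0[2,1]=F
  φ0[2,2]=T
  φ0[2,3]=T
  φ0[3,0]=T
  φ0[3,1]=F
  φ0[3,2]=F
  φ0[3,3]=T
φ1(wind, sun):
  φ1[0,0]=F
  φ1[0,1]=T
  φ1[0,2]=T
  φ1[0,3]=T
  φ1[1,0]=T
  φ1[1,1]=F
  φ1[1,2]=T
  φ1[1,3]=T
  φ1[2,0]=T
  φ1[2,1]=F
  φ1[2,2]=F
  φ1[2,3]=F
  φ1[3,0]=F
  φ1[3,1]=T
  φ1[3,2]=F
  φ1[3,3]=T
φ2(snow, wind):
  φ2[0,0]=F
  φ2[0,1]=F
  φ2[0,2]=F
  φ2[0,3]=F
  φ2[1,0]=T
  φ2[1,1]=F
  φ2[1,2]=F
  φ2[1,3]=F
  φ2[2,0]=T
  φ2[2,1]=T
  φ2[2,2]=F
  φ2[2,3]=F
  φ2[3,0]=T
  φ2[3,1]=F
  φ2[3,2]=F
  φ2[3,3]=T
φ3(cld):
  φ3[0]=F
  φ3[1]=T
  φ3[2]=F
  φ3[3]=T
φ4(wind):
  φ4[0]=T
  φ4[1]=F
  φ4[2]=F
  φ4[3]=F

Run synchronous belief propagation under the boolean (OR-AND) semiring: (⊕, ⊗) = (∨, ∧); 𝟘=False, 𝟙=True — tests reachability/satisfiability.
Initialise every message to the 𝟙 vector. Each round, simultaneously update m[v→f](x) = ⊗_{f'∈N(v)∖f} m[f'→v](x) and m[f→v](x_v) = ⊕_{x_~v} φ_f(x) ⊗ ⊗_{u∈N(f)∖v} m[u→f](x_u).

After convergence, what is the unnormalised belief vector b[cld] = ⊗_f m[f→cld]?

b[cld] = [F, T, F, T]

init: all messages = 𝟙 over 4 values
r1 m[φ0→cld] = [T, T, T, T]
r1 m[φ0→wind] = [T, F, T, T]
r1 m[φ1→wind] = [T, T, T, T]
r1 m[φ1→sun] = [T, T, T, T]
r1 m[φ2→snow] = [F, T, T, T]
r1 m[φ2→wind] = [T, T, F, T]
r1 m[φ3→cld] = [F, T, F, T]
r1 m[φ4→wind] = [T, F, F, F]
r1 m[cld→φ0] = [T, T, T, T]
r1 m[cld→φ3] = [T, T, T, T]
r1 m[snow→φ2] = [T, T, T, T]
r1 m[wind→φ0] = [T, T, T, T]
r1 m[wind→φ1] = [T, T, T, T]
r1 m[wind→φ2] = [T, T, T, T]
r1 m[wind→φ4] = [T, T, T, T]
r1 m[sun→φ1] = [T, T, T, T]
r2 m[φ0→cld] = [T, T, T, T]
r2 m[φ0→wind] = [T, F, T, T]
r2 m[φ1→wind] = [T, T, T, T]
r2 m[φ1→sun] = [T, T, T, T]
r2 m[φ2→snow] = [F, T, T, T]
r2 m[φ2→wind] = [T, T, F, T]
r2 m[φ3→cld] = [F, T, F, T]
r2 m[φ4→wind] = [T, F, F, F]
r2 m[cld→φ0] = [F, T, F, T]
r2 m[cld→φ3] = [T, T, T, T]
r2 m[snow→φ2] = [T, T, T, T]
r2 m[wind→φ0] = [T, F, F, F]
r2 m[wind→φ1] = [T, F, F, F]
r2 m[wind→φ2] = [T, F, F, F]
r2 m[wind→φ4] = [T, F, F, T]
r2 m[sun→φ1] = [T, T, T, T]
r3 m[φ0→cld] = [T, T, T, T]
r3 m[φ0→wind] = [T, F, T, T]
r3 m[φ1→wind] = [T, T, T, T]
r3 m[φ1→sun] = [F, T, T, T]
r3 m[φ2→snow] = [F, T, T, T]
r3 m[φ2→wind] = [T, T, F, T]
r3 m[φ3→cld] = [F, T, F, T]
r3 m[φ4→wind] = [T, F, F, F]
r3 m[cld→φ0] = [F, T, F, T]
r3 m[cld→φ3] = [T, T, T, T]
r3 m[snow→φ2] = [T, T, T, T]
r3 m[wind→φ0] = [T, F, F, F]
r3 m[wind→φ1] = [T, F, F, F]
r3 m[wind→φ2] = [T, F, F, F]
r3 m[wind→φ4] = [T, F, F, T]
r3 m[sun→φ1] = [T, T, T, T]
r4 m[φ0→cld] = [T, T, T, T]
r4 m[φ0→wind] = [T, F, T, T]
r4 m[φ1→wind] = [T, T, T, T]
r4 m[φ1→sun] = [F, T, T, T]
r4 m[φ2→snow] = [F, T, T, T]
r4 m[φ2→wind] = [T, T, F, T]
r4 m[φ3→cld] = [F, T, F, T]
r4 m[φ4→wind] = [T, F, F, F]
r4 m[cld→φ0] = [F, T, F, T]
r4 m[cld→φ3] = [T, T, T, T]
r4 m[snow→φ2] = [T, T, T, T]
r4 m[wind→φ0] = [T, F, F, F]
r4 m[wind→φ1] = [T, F, F, F]
r4 m[wind→φ2] = [T, F, F, F]
r4 m[wind→φ4] = [T, F, F, T]
r4 m[sun→φ1] = [T, T, T, T]
fixed point reached at round 4
b[cld] = ⊗ incoming = [F, T, F, T]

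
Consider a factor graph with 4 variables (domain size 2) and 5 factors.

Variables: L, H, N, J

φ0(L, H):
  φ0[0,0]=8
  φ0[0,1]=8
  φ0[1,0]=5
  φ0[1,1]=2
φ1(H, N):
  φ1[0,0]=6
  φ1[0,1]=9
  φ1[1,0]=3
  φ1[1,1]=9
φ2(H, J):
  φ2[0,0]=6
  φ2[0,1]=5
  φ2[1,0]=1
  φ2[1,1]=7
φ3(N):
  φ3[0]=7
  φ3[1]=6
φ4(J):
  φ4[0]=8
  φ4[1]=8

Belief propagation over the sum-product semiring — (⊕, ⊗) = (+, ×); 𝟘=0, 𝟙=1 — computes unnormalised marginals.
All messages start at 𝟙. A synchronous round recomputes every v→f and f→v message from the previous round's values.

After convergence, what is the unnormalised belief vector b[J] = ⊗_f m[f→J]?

init: all messages = 𝟙 over 2 values
r1 m[φ0→L] = [16, 7]
r1 m[φ0→H] = [13, 10]
r1 m[φ1→H] = [15, 12]
r1 m[φ1→N] = [9, 18]
r1 m[φ2→H] = [11, 8]
r1 m[φ2→J] = [7, 12]
r1 m[φ3→N] = [7, 6]
r1 m[φ4→J] = [8, 8]
r1 m[L→φ0] = [1, 1]
r1 m[H→φ0] = [1, 1]
r1 m[H→φ1] = [1, 1]
r1 m[H→φ2] = [1, 1]
r1 m[N→φ1] = [1, 1]
r1 m[N→φ3] = [1, 1]
r1 m[J→φ2] = [1, 1]
r1 m[J→φ4] = [1, 1]
r2 m[φ0→L] = [16, 7]
r2 m[φ0→H] = [13, 10]
r2 m[φ1→H] = [15, 12]
r2 m[φ1→N] = [9, 18]
r2 m[φ2→H] = [11, 8]
r2 m[φ2→J] = [7, 12]
r2 m[φ3→N] = [7, 6]
r2 m[φ4→J] = [8, 8]
r2 m[L→φ0] = [1, 1]
r2 m[H→φ0] = [165, 96]
r2 m[H→φ1] = [143, 80]
r2 m[H→φ2] = [195, 120]
r2 m[N→φ1] = [7, 6]
r2 m[N→φ3] = [9, 18]
r2 m[J→φ2] = [8, 8]
r2 m[J→φ4] = [7, 12]
r3 m[φ0→L] = [2088, 1017]
r3 m[φ0→H] = [13, 10]
r3 m[φ1→H] = [96, 75]
r3 m[φ1→N] = [1098, 2007]
r3 m[φ2→H] = [88, 64]
r3 m[φ2→J] = [1290, 1815]
r3 m[φ3→N] = [7, 6]
r3 m[φ4→J] = [8, 8]
r3 m[L→φ0] = [1, 1]
r3 m[H→φ0] = [165, 96]
r3 m[H→φ1] = [143, 80]
r3 m[H→φ2] = [195, 120]
r3 m[N→φ1] = [7, 6]
r3 m[N→φ3] = [9, 18]
r3 m[J→φ2] = [8, 8]
r3 m[J→φ4] = [7, 12]
r4 m[φ0→L] = [2088, 1017]
r4 m[φ0→H] = [13, 10]
r4 m[φ1→H] = [96, 75]
r4 m[φ1→N] = [1098, 2007]
r4 m[φ2→H] = [88, 64]
r4 m[φ2→J] = [1290, 1815]
r4 m[φ3→N] = [7, 6]
r4 m[φ4→J] = [8, 8]
r4 m[L→φ0] = [1, 1]
r4 m[H→φ0] = [8448, 4800]
r4 m[H→φ1] = [1144, 640]
r4 m[H→φ2] = [1248, 750]
r4 m[N→φ1] = [7, 6]
r4 m[N→φ3] = [1098, 2007]
r4 m[J→φ2] = [8, 8]
r4 m[J→φ4] = [1290, 1815]
r5 m[φ0→L] = [105984, 51840]
r5 m[φ0→H] = [13, 10]
r5 m[φ1→H] = [96, 75]
r5 m[φ1→N] = [8784, 16056]
r5 m[φ2→H] = [88, 64]
r5 m[φ2→J] = [8238, 11490]
r5 m[φ3→N] = [7, 6]
r5 m[φ4→J] = [8, 8]
r5 m[L→φ0] = [1, 1]
r5 m[H→φ0] = [8448, 4800]
r5 m[H→φ1] = [1144, 640]
r5 m[H→φ2] = [1248, 750]
r5 m[N→φ1] = [7, 6]
r5 m[N→φ3] = [1098, 2007]
r5 m[J→φ2] = [8, 8]
r5 m[J→φ4] = [1290, 1815]
r6 m[φ0→L] = [105984, 51840]
r6 m[φ0→H] = [13, 10]
r6 m[φ1→H] = [96, 75]
r6 m[φ1→N] = [8784, 16056]
r6 m[φ2→H] = [88, 64]
r6 m[φ2→J] = [8238, 11490]
r6 m[φ3→N] = [7, 6]
r6 m[φ4→J] = [8, 8]
r6 m[L→φ0] = [1, 1]
r6 m[H→φ0] = [8448, 4800]
r6 m[H→φ1] = [1144, 640]
r6 m[H→φ2] = [1248, 750]
r6 m[N→φ1] = [7, 6]
r6 m[N→φ3] = [8784, 16056]
r6 m[J→φ2] = [8, 8]
r6 m[J→φ4] = [8238, 11490]
r7 m[φ0→L] = [105984, 51840]
r7 m[φ0→H] = [13, 10]
r7 m[φ1→H] = [96, 75]
r7 m[φ1→N] = [8784, 16056]
r7 m[φ2→H] = [88, 64]
r7 m[φ2→J] = [8238, 11490]
r7 m[φ3→N] = [7, 6]
r7 m[φ4→J] = [8, 8]
r7 m[L→φ0] = [1, 1]
r7 m[H→φ0] = [8448, 4800]
r7 m[H→φ1] = [1144, 640]
r7 m[H→φ2] = [1248, 750]
r7 m[N→φ1] = [7, 6]
r7 m[N→φ3] = [8784, 16056]
r7 m[J→φ2] = [8, 8]
r7 m[J→φ4] = [8238, 11490]
fixed point reached at round 7
b[J] = ⊗ incoming = [65904, 91920]

b[J] = [65904, 91920]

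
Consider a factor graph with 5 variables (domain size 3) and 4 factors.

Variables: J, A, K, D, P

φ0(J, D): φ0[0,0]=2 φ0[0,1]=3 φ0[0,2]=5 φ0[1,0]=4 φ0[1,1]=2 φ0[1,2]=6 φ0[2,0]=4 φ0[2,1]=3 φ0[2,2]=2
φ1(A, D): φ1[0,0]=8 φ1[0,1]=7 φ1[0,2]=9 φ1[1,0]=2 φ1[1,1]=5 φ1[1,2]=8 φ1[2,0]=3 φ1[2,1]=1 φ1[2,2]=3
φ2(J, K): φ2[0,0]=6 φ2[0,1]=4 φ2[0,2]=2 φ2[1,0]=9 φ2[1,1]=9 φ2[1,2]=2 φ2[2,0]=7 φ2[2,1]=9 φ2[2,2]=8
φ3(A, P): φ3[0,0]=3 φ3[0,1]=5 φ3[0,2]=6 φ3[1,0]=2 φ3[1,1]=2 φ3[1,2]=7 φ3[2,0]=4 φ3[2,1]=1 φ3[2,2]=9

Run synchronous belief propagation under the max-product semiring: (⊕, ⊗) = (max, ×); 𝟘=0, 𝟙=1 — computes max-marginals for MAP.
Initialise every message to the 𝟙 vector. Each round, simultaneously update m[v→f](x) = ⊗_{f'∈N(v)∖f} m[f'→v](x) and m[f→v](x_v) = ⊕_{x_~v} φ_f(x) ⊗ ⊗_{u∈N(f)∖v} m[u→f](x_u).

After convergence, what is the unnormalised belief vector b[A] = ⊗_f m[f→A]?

init: all messages = 𝟙 over 3 values
r1 m[φ0→J] = [5, 6, 4]
r1 m[φ0→D] = [4, 3, 6]
r1 m[φ1→A] = [9, 8, 3]
r1 m[φ1→D] = [8, 7, 9]
r1 m[φ2→J] = [6, 9, 9]
r1 m[φ2→K] = [9, 9, 8]
r1 m[φ3→A] = [6, 7, 9]
r1 m[φ3→P] = [4, 5, 9]
r1 m[J→φ0] = [1, 1, 1]
r1 m[J→φ2] = [1, 1, 1]
r1 m[A→φ1] = [1, 1, 1]
r1 m[A→φ3] = [1, 1, 1]
r1 m[K→φ2] = [1, 1, 1]
r1 m[D→φ0] = [1, 1, 1]
r1 m[D→φ1] = [1, 1, 1]
r1 m[P→φ3] = [1, 1, 1]
r2 m[φ0→J] = [5, 6, 4]
r2 m[φ0→D] = [4, 3, 6]
r2 m[φ1→A] = [9, 8, 3]
r2 m[φ1→D] = [8, 7, 9]
r2 m[φ2→J] = [6, 9, 9]
r2 m[φ2→K] = [9, 9, 8]
r2 m[φ3→A] = [6, 7, 9]
r2 m[φ3→P] = [4, 5, 9]
r2 m[J→φ0] = [6, 9, 9]
r2 m[J→φ2] = [5, 6, 4]
r2 m[A→φ1] = [6, 7, 9]
r2 m[A→φ3] = [9, 8, 3]
r2 m[K→φ2] = [1, 1, 1]
r2 m[D→φ0] = [8, 7, 9]
r2 m[D→φ1] = [4, 3, 6]
r2 m[P→φ3] = [1, 1, 1]
r3 m[φ0→J] = [45, 54, 32]
r3 m[φ0→D] = [36, 27, 54]
r3 m[φ1→A] = [54, 48, 18]
r3 m[φ1→D] = [48, 42, 56]
r3 m[φ2→J] = [6, 9, 9]
r3 m[φ2→K] = [54, 54, 32]
r3 m[φ3→A] = [6, 7, 9]
r3 m[φ3→P] = [27, 45, 56]
r3 m[J→φ0] = [6, 9, 9]
r3 m[J→φ2] = [5, 6, 4]
r3 m[A→φ1] = [6, 7, 9]
r3 m[A→φ3] = [9, 8, 3]
r3 m[K→φ2] = [1, 1, 1]
r3 m[D→φ0] = [8, 7, 9]
r3 m[D→φ1] = [4, 3, 6]
r3 m[P→φ3] = [1, 1, 1]
r4 m[φ0→J] = [45, 54, 32]
r4 m[φ0→D] = [36, 27, 54]
r4 m[φ1→A] = [54, 48, 18]
r4 m[φ1→D] = [48, 42, 56]
r4 m[φ2→J] = [6, 9, 9]
r4 m[φ2→K] = [54, 54, 32]
r4 m[φ3→A] = [6, 7, 9]
r4 m[φ3→P] = [27, 45, 56]
r4 m[J→φ0] = [6, 9, 9]
r4 m[J→φ2] = [45, 54, 32]
r4 m[A→φ1] = [6, 7, 9]
r4 m[A→φ3] = [54, 48, 18]
r4 m[K→φ2] = [1, 1, 1]
r4 m[D→φ0] = [48, 42, 56]
r4 m[D→φ1] = [36, 27, 54]
r4 m[P→φ3] = [1, 1, 1]
r5 m[φ0→J] = [280, 336, 192]
r5 m[φ0→D] = [36, 27, 54]
r5 m[φ1→A] = [486, 432, 162]
r5 m[φ1→D] = [48, 42, 56]
r5 m[φ2→J] = [6, 9, 9]
r5 m[φ2→K] = [486, 486, 256]
r5 m[φ3→A] = [6, 7, 9]
r5 m[φ3→P] = [162, 270, 336]
r5 m[J→φ0] = [6, 9, 9]
r5 m[J→φ2] = [45, 54, 32]
r5 m[A→φ1] = [6, 7, 9]
r5 m[A→φ3] = [54, 48, 18]
r5 m[K→φ2] = [1, 1, 1]
r5 m[D→φ0] = [48, 42, 56]
r5 m[D→φ1] = [36, 27, 54]
r5 m[P→φ3] = [1, 1, 1]
r6 m[φ0→J] = [280, 336, 192]
r6 m[φ0→D] = [36, 27, 54]
r6 m[φ1→A] = [486, 432, 162]
r6 m[φ1→D] = [48, 42, 56]
r6 m[φ2→J] = [6, 9, 9]
r6 m[φ2→K] = [486, 486, 256]
r6 m[φ3→A] = [6, 7, 9]
r6 m[φ3→P] = [162, 270, 336]
r6 m[J→φ0] = [6, 9, 9]
r6 m[J→φ2] = [280, 336, 192]
r6 m[A→φ1] = [6, 7, 9]
r6 m[A→φ3] = [486, 432, 162]
r6 m[K→φ2] = [1, 1, 1]
r6 m[D→φ0] = [48, 42, 56]
r6 m[D→φ1] = [36, 27, 54]
r6 m[P→φ3] = [1, 1, 1]
r7 m[φ0→J] = [280, 336, 192]
r7 m[φ0→D] = [36, 27, 54]
r7 m[φ1→A] = [486, 432, 162]
r7 m[φ1→D] = [48, 42, 56]
r7 m[φ2→J] = [6, 9, 9]
r7 m[φ2→K] = [3024, 3024, 1536]
r7 m[φ3→A] = [6, 7, 9]
r7 m[φ3→P] = [1458, 2430, 3024]
r7 m[J→φ0] = [6, 9, 9]
r7 m[J→φ2] = [280, 336, 192]
r7 m[A→φ1] = [6, 7, 9]
r7 m[A→φ3] = [486, 432, 162]
r7 m[K→φ2] = [1, 1, 1]
r7 m[D→φ0] = [48, 42, 56]
r7 m[D→φ1] = [36, 27, 54]
r7 m[P→φ3] = [1, 1, 1]
r8 m[φ0→J] = [280, 336, 192]
r8 m[φ0→D] = [36, 27, 54]
r8 m[φ1→A] = [486, 432, 162]
r8 m[φ1→D] = [48, 42, 56]
r8 m[φ2→J] = [6, 9, 9]
r8 m[φ2→K] = [3024, 3024, 1536]
r8 m[φ3→A] = [6, 7, 9]
r8 m[φ3→P] = [1458, 2430, 3024]
r8 m[J→φ0] = [6, 9, 9]
r8 m[J→φ2] = [280, 336, 192]
r8 m[A→φ1] = [6, 7, 9]
r8 m[A→φ3] = [486, 432, 162]
r8 m[K→φ2] = [1, 1, 1]
r8 m[D→φ0] = [48, 42, 56]
r8 m[D→φ1] = [36, 27, 54]
r8 m[P→φ3] = [1, 1, 1]
fixed point reached at round 8
b[A] = ⊗ incoming = [2916, 3024, 1458]

b[A] = [2916, 3024, 1458]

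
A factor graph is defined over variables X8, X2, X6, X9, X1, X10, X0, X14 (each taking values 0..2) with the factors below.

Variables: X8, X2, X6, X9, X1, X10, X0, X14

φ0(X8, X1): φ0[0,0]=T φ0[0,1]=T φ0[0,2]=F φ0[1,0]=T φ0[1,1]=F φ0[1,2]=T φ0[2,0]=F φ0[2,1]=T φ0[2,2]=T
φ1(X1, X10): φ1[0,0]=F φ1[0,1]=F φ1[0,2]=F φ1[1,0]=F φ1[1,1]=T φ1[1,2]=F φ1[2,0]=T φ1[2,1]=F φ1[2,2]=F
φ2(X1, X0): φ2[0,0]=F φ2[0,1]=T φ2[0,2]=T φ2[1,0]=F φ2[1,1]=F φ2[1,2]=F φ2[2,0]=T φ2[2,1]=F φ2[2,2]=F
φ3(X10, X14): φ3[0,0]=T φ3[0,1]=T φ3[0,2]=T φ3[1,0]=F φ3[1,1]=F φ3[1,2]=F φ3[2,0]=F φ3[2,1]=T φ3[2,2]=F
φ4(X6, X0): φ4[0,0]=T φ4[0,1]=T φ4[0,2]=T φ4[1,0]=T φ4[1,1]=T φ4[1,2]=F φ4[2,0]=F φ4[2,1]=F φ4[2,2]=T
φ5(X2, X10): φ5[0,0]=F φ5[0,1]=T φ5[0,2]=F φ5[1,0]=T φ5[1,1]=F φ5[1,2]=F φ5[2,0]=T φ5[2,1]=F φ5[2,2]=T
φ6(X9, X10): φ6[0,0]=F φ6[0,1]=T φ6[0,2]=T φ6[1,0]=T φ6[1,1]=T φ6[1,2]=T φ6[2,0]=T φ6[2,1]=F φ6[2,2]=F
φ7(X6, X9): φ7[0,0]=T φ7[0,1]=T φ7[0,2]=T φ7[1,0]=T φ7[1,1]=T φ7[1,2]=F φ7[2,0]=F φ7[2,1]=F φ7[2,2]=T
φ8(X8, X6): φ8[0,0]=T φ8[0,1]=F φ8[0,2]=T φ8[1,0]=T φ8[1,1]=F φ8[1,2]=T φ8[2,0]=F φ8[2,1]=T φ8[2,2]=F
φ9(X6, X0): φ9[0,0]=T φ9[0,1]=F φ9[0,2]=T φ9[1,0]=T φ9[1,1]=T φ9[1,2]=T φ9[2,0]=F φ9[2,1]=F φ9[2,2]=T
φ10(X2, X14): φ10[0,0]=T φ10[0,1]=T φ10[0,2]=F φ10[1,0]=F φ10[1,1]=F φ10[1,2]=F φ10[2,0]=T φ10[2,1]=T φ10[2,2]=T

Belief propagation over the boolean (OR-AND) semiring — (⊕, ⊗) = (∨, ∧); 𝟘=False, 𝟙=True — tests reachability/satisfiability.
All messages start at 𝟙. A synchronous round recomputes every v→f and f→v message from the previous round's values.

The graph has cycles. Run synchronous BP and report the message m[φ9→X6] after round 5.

init: all messages = 𝟙 over 3 values
r1 m[φ0→X8] = [T, T, T]
r1 m[φ0→X1] = [T, T, T]
r1 m[φ1→X1] = [F, T, T]
r1 m[φ1→X10] = [T, T, F]
r1 m[φ2→X1] = [T, F, T]
r1 m[φ2→X0] = [T, T, T]
r1 m[φ3→X10] = [T, F, T]
r1 m[φ3→X14] = [T, T, T]
r1 m[φ4→X6] = [T, T, T]
r1 m[φ4→X0] = [T, T, T]
r1 m[φ5→X2] = [T, T, T]
r1 m[φ5→X10] = [T, T, T]
r1 m[φ6→X9] = [T, T, T]
r1 m[φ6→X10] = [T, T, T]
r1 m[φ7→X6] = [T, T, T]
r1 m[φ7→X9] = [T, T, T]
r1 m[φ8→X8] = [T, T, T]
r1 m[φ8→X6] = [T, T, T]
r1 m[φ9→X6] = [T, T, T]
r1 m[φ9→X0] = [T, T, T]
r1 m[φ10→X2] = [T, F, T]
r1 m[φ10→X14] = [T, T, T]
r1 m[X8→φ0] = [T, T, T]
r1 m[X8→φ8] = [T, T, T]
r1 m[X2→φ5] = [T, T, T]
r1 m[X2→φ10] = [T, T, T]
r1 m[X6→φ4] = [T, T, T]
r1 m[X6→φ7] = [T, T, T]
r1 m[X6→φ8] = [T, T, T]
r1 m[X6→φ9] = [T, T, T]
r1 m[X9→φ6] = [T, T, T]
r1 m[X9→φ7] = [T, T, T]
r1 m[X1→φ0] = [T, T, T]
r1 m[X1→φ1] = [T, T, T]
r1 m[X1→φ2] = [T, T, T]
r1 m[X10→φ1] = [T, T, T]
r1 m[X10→φ3] = [T, T, T]
r1 m[X10→φ5] = [T, T, T]
r1 m[X10→φ6] = [T, T, T]
r1 m[X0→φ2] = [T, T, T]
r1 m[X0→φ4] = [T, T, T]
r1 m[X0→φ9] = [T, T, T]
r1 m[X14→φ3] = [T, T, T]
r1 m[X14→φ10] = [T, T, T]
r2 m[φ0→X8] = [T, T, T]
r2 m[φ0→X1] = [T, T, T]
r2 m[φ1→X1] = [F, T, T]
r2 m[φ1→X10] = [T, T, F]
r2 m[φ2→X1] = [T, F, T]
r2 m[φ2→X0] = [T, T, T]
r2 m[φ3→X10] = [T, F, T]
r2 m[φ3→X14] = [T, T, T]
r2 m[φ4→X6] = [T, T, T]
r2 m[φ4→X0] = [T, T, T]
r2 m[φ5→X2] = [T, T, T]
r2 m[φ5→X10] = [T, T, T]
r2 m[φ6→X9] = [T, T, T]
r2 m[φ6→X10] = [T, T, T]
r2 m[φ7→X6] = [T, T, T]
r2 m[φ7→X9] = [T, T, T]
r2 m[φ8→X8] = [T, T, T]
r2 m[φ8→X6] = [T, T, T]
r2 m[φ9→X6] = [T, T, T]
r2 m[φ9→X0] = [T, T, T]
r2 m[φ10→X2] = [T, F, T]
r2 m[φ10→X14] = [T, T, T]
r2 m[X8→φ0] = [T, T, T]
r2 m[X8→φ8] = [T, T, T]
r2 m[X2→φ5] = [T, F, T]
r2 m[X2→φ10] = [T, T, T]
r2 m[X6→φ4] = [T, T, T]
r2 m[X6→φ7] = [T, T, T]
r2 m[X6→φ8] = [T, T, T]
r2 m[X6→φ9] = [T, T, T]
r2 m[X9→φ6] = [T, T, T]
r2 m[X9→φ7] = [T, T, T]
r2 m[X1→φ0] = [F, F, T]
r2 m[X1→φ1] = [T, F, T]
r2 m[X1→φ2] = [F, T, T]
r2 m[X10→φ1] = [T, F, T]
r2 m[X10→φ3] = [T, T, F]
r2 m[X10→φ5] = [T, F, F]
r2 m[X10→φ6] = [T, F, F]
r2 m[X0→φ2] = [T, T, T]
r2 m[X0→φ4] = [T, T, T]
r2 m[X0→φ9] = [T, T, T]
r2 m[X14→φ3] = [T, T, T]
r2 m[X14→φ10] = [T, T, T]
r3 m[φ0→X8] = [F, T, T]
r3 m[φ0→X1] = [T, T, T]
r3 m[φ1→X1] = [F, F, T]
r3 m[φ1→X10] = [T, F, F]
r3 m[φ2→X1] = [T, F, T]
r3 m[φ2→X0] = [T, F, F]
r3 m[φ3→X10] = [T, F, T]
r3 m[φ3→X14] = [T, T, T]
r3 m[φ4→X6] = [T, T, T]
r3 m[φ4→X0] = [T, T, T]
r3 m[φ5→X2] = [F, T, T]
r3 m[φ5→X10] = [T, T, T]
r3 m[φ6→X9] = [F, T, T]
r3 m[φ6→X10] = [T, T, T]
r3 m[φ7→X6] = [T, T, T]
r3 m[φ7→X9] = [T, T, T]
r3 m[φ8→X8] = [T, T, T]
r3 m[φ8→X6] = [T, T, T]
r3 m[φ9→X6] = [T, T, T]
r3 m[φ9→X0] = [T, T, T]
r3 m[φ10→X2] = [T, F, T]
r3 m[φ10→X14] = [T, T, T]
r3 m[X8→φ0] = [T, T, T]
r3 m[X8→φ8] = [T, T, T]
r3 m[X2→φ5] = [T, F, T]
r3 m[X2→φ10] = [T, T, T]
r3 m[X6→φ4] = [T, T, T]
r3 m[X6→φ7] = [T, T, T]
r3 m[X6→φ8] = [T, T, T]
r3 m[X6→φ9] = [T, T, T]
r3 m[X9→φ6] = [T, T, T]
r3 m[X9→φ7] = [T, T, T]
r3 m[X1→φ0] = [F, F, T]
r3 m[X1→φ1] = [T, F, T]
r3 m[X1→φ2] = [F, T, T]
r3 m[X10→φ1] = [T, F, T]
r3 m[X10→φ3] = [T, T, F]
r3 m[X10→φ5] = [T, F, F]
r3 m[X10→φ6] = [T, F, F]
r3 m[X0→φ2] = [T, T, T]
r3 m[X0→φ4] = [T, T, T]
r3 m[X0→φ9] = [T, T, T]
r3 m[X14→φ3] = [T, T, T]
r3 m[X14→φ10] = [T, T, T]
r4 m[φ0→X8] = [F, T, T]
r4 m[φ0→X1] = [T, T, T]
r4 m[φ1→X1] = [F, F, T]
r4 m[φ1→X10] = [T, F, F]
r4 m[φ2→X1] = [T, F, T]
r4 m[φ2→X0] = [T, F, F]
r4 m[φ3→X10] = [T, F, T]
r4 m[φ3→X14] = [T, T, T]
r4 m[φ4→X6] = [T, T, T]
r4 m[φ4→X0] = [T, T, T]
r4 m[φ5→X2] = [F, T, T]
r4 m[φ5→X10] = [T, T, T]
r4 m[φ6→X9] = [F, T, T]
r4 m[φ6→X10] = [T, T, T]
r4 m[φ7→X6] = [T, T, T]
r4 m[φ7→X9] = [T, T, T]
r4 m[φ8→X8] = [T, T, T]
r4 m[φ8→X6] = [T, T, T]
r4 m[φ9→X6] = [T, T, T]
r4 m[φ9→X0] = [T, T, T]
r4 m[φ10→X2] = [T, F, T]
r4 m[φ10→X14] = [T, T, T]
r4 m[X8→φ0] = [T, T, T]
r4 m[X8→φ8] = [F, T, T]
r4 m[X2→φ5] = [T, F, T]
r4 m[X2→φ10] = [F, T, T]
r4 m[X6→φ4] = [T, T, T]
r4 m[X6→φ7] = [T, T, T]
r4 m[X6→φ8] = [T, T, T]
r4 m[X6→φ9] = [T, T, T]
r4 m[X9→φ6] = [T, T, T]
r4 m[X9→φ7] = [F, T, T]
r4 m[X1→φ0] = [F, F, T]
r4 m[X1→φ1] = [T, F, T]
r4 m[X1→φ2] = [F, F, T]
r4 m[X10→φ1] = [T, F, T]
r4 m[X10→φ3] = [T, F, F]
r4 m[X10→φ5] = [T, F, F]
r4 m[X10→φ6] = [T, F, F]
r4 m[X0→φ2] = [T, T, T]
r4 m[X0→φ4] = [T, F, F]
r4 m[X0→φ9] = [T, F, F]
r4 m[X14→φ3] = [T, T, T]
r4 m[X14→φ10] = [T, T, T]
r5 m[φ0→X8] = [F, T, T]
r5 m[φ0→X1] = [T, T, T]
r5 m[φ1→X1] = [F, F, T]
r5 m[φ1→X10] = [T, F, F]
r5 m[φ2→X1] = [T, F, T]
r5 m[φ2→X0] = [T, F, F]
r5 m[φ3→X10] = [T, F, T]
r5 m[φ3→X14] = [T, T, T]
r5 m[φ4→X6] = [T, T, F]
r5 m[φ4→X0] = [T, T, T]
r5 m[φ5→X2] = [F, T, T]
r5 m[φ5→X10] = [T, T, T]
r5 m[φ6→X9] = [F, T, T]
r5 m[φ6→X10] = [T, T, T]
r5 m[φ7→X6] = [T, T, T]
r5 m[φ7→X9] = [T, T, T]
r5 m[φ8→X8] = [T, T, T]
r5 m[φ8→X6] = [T, T, T]
r5 m[φ9→X6] = [T, T, F]
r5 m[φ9→X0] = [T, T, T]
r5 m[φ10→X2] = [T, F, T]
r5 m[φ10→X14] = [T, T, T]
r5 m[X8→φ0] = [T, T, T]
r5 m[X8→φ8] = [F, T, T]
r5 m[X2→φ5] = [T, F, T]
r5 m[X2→φ10] = [F, T, T]
r5 m[X6→φ4] = [T, T, T]
r5 m[X6→φ7] = [T, T, T]
r5 m[X6→φ8] = [T, T, T]
r5 m[X6→φ9] = [T, T, T]
r5 m[X9→φ6] = [T, T, T]
r5 m[X9→φ7] = [F, T, T]
r5 m[X1→φ0] = [F, F, T]
r5 m[X1→φ1] = [T, F, T]
r5 m[X1→φ2] = [F, F, T]
r5 m[X10→φ1] = [T, F, T]
r5 m[X10→φ3] = [T, F, F]
r5 m[X10→φ5] = [T, F, F]
r5 m[X10→φ6] = [T, F, F]
r5 m[X0→φ2] = [T, T, T]
r5 m[X0→φ4] = [T, F, F]
r5 m[X0→φ9] = [T, F, F]
r5 m[X14→φ3] = [T, T, T]
r5 m[X14→φ10] = [T, T, T]

message @ round 5 = [T, T, F]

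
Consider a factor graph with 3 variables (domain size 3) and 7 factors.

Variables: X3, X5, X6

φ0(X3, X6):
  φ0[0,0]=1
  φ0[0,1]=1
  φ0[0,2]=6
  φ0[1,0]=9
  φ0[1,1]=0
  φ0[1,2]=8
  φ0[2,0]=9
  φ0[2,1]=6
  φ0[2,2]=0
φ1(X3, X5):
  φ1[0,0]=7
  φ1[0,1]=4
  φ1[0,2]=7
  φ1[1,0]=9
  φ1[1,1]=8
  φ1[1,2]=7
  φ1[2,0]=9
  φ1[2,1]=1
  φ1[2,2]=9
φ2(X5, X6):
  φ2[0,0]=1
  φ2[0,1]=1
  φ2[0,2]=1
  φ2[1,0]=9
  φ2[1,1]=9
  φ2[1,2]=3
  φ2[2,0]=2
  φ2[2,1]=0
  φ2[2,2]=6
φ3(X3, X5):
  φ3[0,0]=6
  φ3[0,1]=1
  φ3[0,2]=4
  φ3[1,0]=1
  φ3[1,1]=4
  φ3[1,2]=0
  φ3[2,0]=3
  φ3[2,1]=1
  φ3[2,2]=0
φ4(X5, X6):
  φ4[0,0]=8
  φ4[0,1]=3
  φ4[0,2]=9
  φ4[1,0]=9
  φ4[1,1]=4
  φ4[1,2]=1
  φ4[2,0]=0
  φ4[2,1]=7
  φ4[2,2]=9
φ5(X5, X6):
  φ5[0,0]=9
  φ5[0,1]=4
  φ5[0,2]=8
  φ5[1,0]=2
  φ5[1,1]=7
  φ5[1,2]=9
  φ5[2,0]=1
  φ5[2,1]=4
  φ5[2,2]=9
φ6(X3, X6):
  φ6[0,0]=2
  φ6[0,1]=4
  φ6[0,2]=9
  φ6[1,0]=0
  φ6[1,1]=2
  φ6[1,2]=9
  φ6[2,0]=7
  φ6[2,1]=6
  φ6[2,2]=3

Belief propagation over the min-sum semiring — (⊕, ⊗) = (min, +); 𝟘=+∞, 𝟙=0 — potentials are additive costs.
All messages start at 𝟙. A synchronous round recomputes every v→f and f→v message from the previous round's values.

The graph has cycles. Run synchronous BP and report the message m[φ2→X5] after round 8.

message @ round 8 = [81, 89, 82]

init: all messages = 𝟙 over 3 values
r1 m[φ0→X3] = [1, 0, 0]
r1 m[φ0→X6] = [1, 0, 0]
r1 m[φ1→X3] = [4, 7, 1]
r1 m[φ1→X5] = [7, 1, 7]
r1 m[φ2→X5] = [1, 3, 0]
r1 m[φ2→X6] = [1, 0, 1]
r1 m[φ3→X3] = [1, 0, 0]
r1 m[φ3→X5] = [1, 1, 0]
r1 m[φ4→X5] = [3, 1, 0]
r1 m[φ4→X6] = [0, 3, 1]
r1 m[φ5→X5] = [4, 2, 1]
r1 m[φ5→X6] = [1, 4, 8]
r1 m[φ6→X3] = [2, 0, 3]
r1 m[φ6→X6] = [0, 2, 3]
r1 m[X3→φ0] = [0, 0, 0]
r1 m[X3→φ1] = [0, 0, 0]
r1 m[X3→φ3] = [0, 0, 0]
r1 m[X3→φ6] = [0, 0, 0]
r1 m[X5→φ1] = [0, 0, 0]
r1 m[X5→φ2] = [0, 0, 0]
r1 m[X5→φ3] = [0, 0, 0]
r1 m[X5→φ4] = [0, 0, 0]
r1 m[X5→φ5] = [0, 0, 0]
r1 m[X6→φ0] = [0, 0, 0]
r1 m[X6→φ2] = [0, 0, 0]
r1 m[X6→φ4] = [0, 0, 0]
r1 m[X6→φ5] = [0, 0, 0]
r1 m[X6→φ6] = [0, 0, 0]
r2 m[φ0→X3] = [1, 0, 0]
r2 m[φ0→X6] = [1, 0, 0]
r2 m[φ1→X3] = [4, 7, 1]
r2 m[φ1→X5] = [7, 1, 7]
r2 m[φ2→X5] = [1, 3, 0]
r2 m[φ2→X6] = [1, 0, 1]
r2 m[φ3→X3] = [1, 0, 0]
r2 m[φ3→X5] = [1, 1, 0]
r2 m[φ4→X5] = [3, 1, 0]
r2 m[φ4→X6] = [0, 3, 1]
r2 m[φ5→X5] = [4, 2, 1]
r2 m[φ5→X6] = [1, 4, 8]
r2 m[φ6→X3] = [2, 0, 3]
r2 m[φ6→X6] = [0, 2, 3]
r2 m[X3→φ0] = [7, 7, 4]
r2 m[X3→φ1] = [4, 0, 3]
r2 m[X3→φ3] = [7, 7, 4]
r2 m[X3→φ6] = [6, 7, 1]
r2 m[X5→φ1] = [9, 7, 1]
r2 m[X5→φ2] = [15, 5, 8]
r2 m[X5→φ3] = [15, 7, 8]
r2 m[X5→φ4] = [13, 7, 8]
r2 m[X5→φ5] = [12, 6, 7]
r2 m[X6→φ0] = [2, 9, 13]
r2 m[X6→φ2] = [2, 9, 12]
r2 m[X6→φ4] = [3, 6, 12]
r2 m[X6→φ5] = [2, 5, 5]
r2 m[X6→φ6] = [3, 7, 10]
r3 m[φ0→X3] = [3, 9, 11]
r3 m[φ0→X6] = [8, 7, 4]
r3 m[φ1→X3] = [8, 8, 8]
r3 m[φ1→X5] = [9, 4, 7]
r3 m[φ2→X5] = [3, 11, 4]
r3 m[φ2→X6] = [10, 8, 8]
r3 m[φ3→X3] = [8, 8, 8]
r3 m[φ3→X5] = [7, 5, 4]
r3 m[φ4→X5] = [9, 10, 3]
r3 m[φ4→X6] = [8, 11, 8]
r3 m[φ5→X5] = [9, 4, 3]
r3 m[φ5→X6] = [8, 11, 15]
r3 m[φ6→X3] = [5, 3, 10]
r3 m[φ6→X6] = [7, 7, 4]
r3 m[X3→φ0] = [7, 7, 4]
r3 m[X3→φ1] = [4, 0, 3]
r3 m[X3→φ3] = [7, 7, 4]
r3 m[X3→φ6] = [6, 7, 1]
r3 m[X5→φ1] = [9, 7, 1]
r3 m[X5→φ2] = [15, 5, 8]
r3 m[X5→φ3] = [15, 7, 8]
r3 m[X5→φ4] = [13, 7, 8]
r3 m[X5→φ5] = [12, 6, 7]
r3 m[X6→φ0] = [2, 9, 13]
r3 m[X6→φ2] = [2, 9, 12]
r3 m[X6→φ4] = [3, 6, 12]
r3 m[X6→φ5] = [2, 5, 5]
r3 m[X6→φ6] = [3, 7, 10]
r4 m[φ0→X3] = [3, 9, 11]
r4 m[φ0→X6] = [8, 7, 4]
r4 m[φ1→X3] = [8, 8, 8]
r4 m[φ1→X5] = [9, 4, 7]
r4 m[φ2→X5] = [3, 11, 4]
r4 m[φ2→X6] = [10, 8, 8]
r4 m[φ3→X3] = [8, 8, 8]
r4 m[φ3→X5] = [7, 5, 4]
r4 m[φ4→X5] = [9, 10, 3]
r4 m[φ4→X6] = [8, 11, 8]
r4 m[φ5→X5] = [9, 4, 3]
r4 m[φ5→X6] = [8, 11, 15]
r4 m[φ6→X3] = [5, 3, 10]
r4 m[φ6→X6] = [7, 7, 4]
r4 m[X3→φ0] = [21, 19, 26]
r4 m[X3→φ1] = [16, 20, 29]
r4 m[X3→φ3] = [16, 20, 29]
r4 m[X3→φ6] = [19, 25, 27]
r4 m[X5→φ1] = [28, 30, 14]
r4 m[X5→φ2] = [34, 23, 17]
r4 m[X5→φ3] = [30, 29, 17]
r4 m[X5→φ4] = [28, 24, 18]
r4 m[X5→φ5] = [28, 30, 18]
r4 m[X6→φ0] = [33, 37, 35]
r4 m[X6→φ2] = [31, 36, 31]
r4 m[X6→φ4] = [33, 33, 31]
r4 m[X6→φ5] = [33, 33, 24]
r4 m[X6→φ6] = [34, 37, 35]
r5 m[φ0→X3] = [34, 37, 35]
r5 m[φ0→X6] = [22, 19, 26]
r5 m[φ1→X3] = [21, 21, 23]
r5 m[φ1→X5] = [23, 20, 23]
r5 m[φ2→X5] = [32, 34, 33]
r5 m[φ2→X6] = [19, 17, 23]
r5 m[φ3→X3] = [21, 17, 17]
r5 m[φ3→X5] = [21, 17, 20]
r5 m[φ4→X5] = [36, 32, 33]
r5 m[φ4→X6] = [18, 25, 25]
r5 m[φ5→X5] = [32, 33, 33]
r5 m[φ5→X6] = [19, 22, 27]
r5 m[φ6→X3] = [36, 34, 38]
r5 m[φ6→X6] = [21, 23, 28]
r5 m[X3→φ0] = [21, 19, 26]
r5 m[X3→φ1] = [16, 20, 29]
r5 m[X3→φ3] = [16, 20, 29]
r5 m[X3→φ6] = [19, 25, 27]
r5 m[X5→φ1] = [28, 30, 14]
r5 m[X5→φ2] = [34, 23, 17]
r5 m[X5→φ3] = [30, 29, 17]
r5 m[X5→φ4] = [28, 24, 18]
r5 m[X5→φ5] = [28, 30, 18]
r5 m[X6→φ0] = [33, 37, 35]
r5 m[X6→φ2] = [31, 36, 31]
r5 m[X6→φ4] = [33, 33, 31]
r5 m[X6→φ5] = [33, 33, 24]
r5 m[X6→φ6] = [34, 37, 35]
r6 m[φ0→X3] = [34, 37, 35]
r6 m[φ0→X6] = [22, 19, 26]
r6 m[φ1→X3] = [21, 21, 23]
r6 m[φ1→X5] = [23, 20, 23]
r6 m[φ2→X5] = [32, 34, 33]
r6 m[φ2→X6] = [19, 17, 23]
r6 m[φ3→X3] = [21, 17, 17]
r6 m[φ3→X5] = [21, 17, 20]
r6 m[φ4→X5] = [36, 32, 33]
r6 m[φ4→X6] = [18, 25, 25]
r6 m[φ5→X5] = [32, 33, 33]
r6 m[φ5→X6] = [19, 22, 27]
r6 m[φ6→X3] = [36, 34, 38]
r6 m[φ6→X6] = [21, 23, 28]
r6 m[X3→φ0] = [78, 72, 78]
r6 m[X3→φ1] = [91, 88, 90]
r6 m[X3→φ3] = [91, 92, 96]
r6 m[X3→φ6] = [76, 75, 75]
r6 m[X5→φ1] = [121, 116, 119]
r6 m[X5→φ2] = [112, 102, 109]
r6 m[X5→φ3] = [123, 119, 122]
r6 m[X5→φ4] = [108, 104, 109]
r6 m[X5→φ5] = [112, 103, 109]
r6 m[X6→φ0] = [77, 87, 103]
r6 m[X6→φ2] = [80, 89, 106]
r6 m[X6→φ4] = [81, 81, 104]
r6 m[X6→φ5] = [80, 84, 102]
r6 m[X6→φ6] = [78, 83, 101]
r7 m[φ0→X3] = [78, 86, 86]
r7 m[φ0→X6] = [79, 72, 78]
r7 m[φ1→X3] = [120, 124, 117]
r7 m[φ1→X5] = [97, 91, 95]
r7 m[φ2→X5] = [81, 89, 82]
r7 m[φ2→X6] = [111, 109, 105]
r7 m[φ3→X3] = [120, 122, 120]
r7 m[φ3→X5] = [93, 92, 92]
r7 m[φ4→X5] = [84, 85, 81]
r7 m[φ4→X6] = [109, 108, 105]
r7 m[φ5→X5] = [88, 82, 81]
r7 m[φ5→X6] = [105, 110, 112]
r7 m[φ6→X3] = [80, 78, 85]
r7 m[φ6→X6] = [75, 77, 78]
r7 m[X3→φ0] = [78, 72, 78]
r7 m[X3→φ1] = [91, 88, 90]
r7 m[X3→φ3] = [91, 92, 96]
r7 m[X3→φ6] = [76, 75, 75]
r7 m[X5→φ1] = [121, 116, 119]
r7 m[X5→φ2] = [112, 102, 109]
r7 m[X5→φ3] = [123, 119, 122]
r7 m[X5→φ4] = [108, 104, 109]
r7 m[X5→φ5] = [112, 103, 109]
r7 m[X6→φ0] = [77, 87, 103]
r7 m[X6→φ2] = [80, 89, 106]
r7 m[X6→φ4] = [81, 81, 104]
r7 m[X6→φ5] = [80, 84, 102]
r7 m[X6→φ6] = [78, 83, 101]
r8 m[φ0→X3] = [78, 86, 86]
r8 m[φ0→X6] = [79, 72, 78]
r8 m[φ1→X3] = [120, 124, 117]
r8 m[φ1→X5] = [97, 91, 95]
r8 m[φ2→X5] = [81, 89, 82]
r8 m[φ2→X6] = [111, 109, 105]
r8 m[φ3→X3] = [120, 122, 120]
r8 m[φ3→X5] = [93, 92, 92]
r8 m[φ4→X5] = [84, 85, 81]
r8 m[φ4→X6] = [109, 108, 105]
r8 m[φ5→X5] = [88, 82, 81]
r8 m[φ5→X6] = [105, 110, 112]
r8 m[φ6→X3] = [80, 78, 85]
r8 m[φ6→X6] = [75, 77, 78]
r8 m[X3→φ0] = [320, 324, 322]
r8 m[X3→φ1] = [278, 286, 291]
r8 m[X3→φ3] = [278, 288, 288]
r8 m[X3→φ6] = [318, 332, 323]
r8 m[X5→φ1] = [346, 348, 336]
r8 m[X5→φ2] = [362, 350, 349]
r8 m[X5→φ3] = [350, 347, 339]
r8 m[X5→φ4] = [359, 354, 350]
r8 m[X5→φ5] = [355, 357, 350]
r8 m[X6→φ0] = [400, 404, 400]
r8 m[X6→φ2] = [368, 367, 373]
r8 m[X6→φ4] = [370, 368, 373]
r8 m[X6→φ5] = [374, 366, 366]
r8 m[X6→φ6] = [404, 399, 400]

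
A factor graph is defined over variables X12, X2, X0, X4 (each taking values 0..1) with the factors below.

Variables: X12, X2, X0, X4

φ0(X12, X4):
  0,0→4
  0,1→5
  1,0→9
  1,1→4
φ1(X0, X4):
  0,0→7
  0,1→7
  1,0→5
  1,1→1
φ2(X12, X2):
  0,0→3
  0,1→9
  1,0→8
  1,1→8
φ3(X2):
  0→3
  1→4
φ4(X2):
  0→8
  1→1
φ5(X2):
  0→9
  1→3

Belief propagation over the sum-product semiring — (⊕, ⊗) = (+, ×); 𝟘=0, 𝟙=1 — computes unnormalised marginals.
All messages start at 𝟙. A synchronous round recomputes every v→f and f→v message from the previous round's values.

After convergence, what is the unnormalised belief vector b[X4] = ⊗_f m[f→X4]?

b[X4] = [233280, 88608]

init: all messages = 𝟙 over 2 values
r1 m[φ0→X12] = [9, 13]
r1 m[φ0→X4] = [13, 9]
r1 m[φ1→X0] = [14, 6]
r1 m[φ1→X4] = [12, 8]
r1 m[φ2→X12] = [12, 16]
r1 m[φ2→X2] = [11, 17]
r1 m[φ3→X2] = [3, 4]
r1 m[φ4→X2] = [8, 1]
r1 m[φ5→X2] = [9, 3]
r1 m[X12→φ0] = [1, 1]
r1 m[X12→φ2] = [1, 1]
r1 m[X2→φ2] = [1, 1]
r1 m[X2→φ3] = [1, 1]
r1 m[X2→φ4] = [1, 1]
r1 m[X2→φ5] = [1, 1]
r1 m[X0→φ1] = [1, 1]
r1 m[X4→φ0] = [1, 1]
r1 m[X4→φ1] = [1, 1]
r2 m[φ0→X12] = [9, 13]
r2 m[φ0→X4] = [13, 9]
r2 m[φ1→X0] = [14, 6]
r2 m[φ1→X4] = [12, 8]
r2 m[φ2→X12] = [12, 16]
r2 m[φ2→X2] = [11, 17]
r2 m[φ3→X2] = [3, 4]
r2 m[φ4→X2] = [8, 1]
r2 m[φ5→X2] = [9, 3]
r2 m[X12→φ0] = [12, 16]
r2 m[X12→φ2] = [9, 13]
r2 m[X2→φ2] = [216, 12]
r2 m[X2→φ3] = [792, 51]
r2 m[X2→φ4] = [297, 204]
r2 m[X2→φ5] = [264, 68]
r2 m[X0→φ1] = [1, 1]
r2 m[X4→φ0] = [12, 8]
r2 m[X4→φ1] = [13, 9]
r3 m[φ0→X12] = [88, 140]
r3 m[φ0→X4] = [192, 124]
r3 m[φ1→X0] = [154, 74]
r3 m[φ1→X4] = [12, 8]
r3 m[φ2→X12] = [756, 1824]
r3 m[φ2→X2] = [131, 185]
r3 m[φ3→X2] = [3, 4]
r3 m[φ4→X2] = [8, 1]
r3 m[φ5→X2] = [9, 3]
r3 m[X12→φ0] = [12, 16]
r3 m[X12→φ2] = [9, 13]
r3 m[X2→φ2] = [216, 12]
r3 m[X2→φ3] = [792, 51]
r3 m[X2→φ4] = [297, 204]
r3 m[X2→φ5] = [264, 68]
r3 m[X0→φ1] = [1, 1]
r3 m[X4→φ0] = [12, 8]
r3 m[X4→φ1] = [13, 9]
r4 m[φ0→X12] = [88, 140]
r4 m[φ0→X4] = [192, 124]
r4 m[φ1→X0] = [154, 74]
r4 m[φ1→X4] = [12, 8]
r4 m[φ2→X12] = [756, 1824]
r4 m[φ2→X2] = [131, 185]
r4 m[φ3→X2] = [3, 4]
r4 m[φ4→X2] = [8, 1]
r4 m[φ5→X2] = [9, 3]
r4 m[X12→φ0] = [756, 1824]
r4 m[X12→φ2] = [88, 140]
r4 m[X2→φ2] = [216, 12]
r4 m[X2→φ3] = [9432, 555]
r4 m[X2→φ4] = [3537, 2220]
r4 m[X2→φ5] = [3144, 740]
r4 m[X0→φ1] = [1, 1]
r4 m[X4→φ0] = [12, 8]
r4 m[X4→φ1] = [192, 124]
r5 m[φ0→X12] = [88, 140]
r5 m[φ0→X4] = [19440, 11076]
r5 m[φ1→X0] = [2212, 1084]
r5 m[φ1→X4] = [12, 8]
r5 m[φ2→X12] = [756, 1824]
r5 m[φ2→X2] = [1384, 1912]
r5 m[φ3→X2] = [3, 4]
r5 m[φ4→X2] = [8, 1]
r5 m[φ5→X2] = [9, 3]
r5 m[X12→φ0] = [756, 1824]
r5 m[X12→φ2] = [88, 140]
r5 m[X2→φ2] = [216, 12]
r5 m[X2→φ3] = [9432, 555]
r5 m[X2→φ4] = [3537, 2220]
r5 m[X2→φ5] = [3144, 740]
r5 m[X0→φ1] = [1, 1]
r5 m[X4→φ0] = [12, 8]
r5 m[X4→φ1] = [192, 124]
r6 m[φ0→X12] = [88, 140]
r6 m[φ0→X4] = [19440, 11076]
r6 m[φ1→X0] = [2212, 1084]
r6 m[φ1→X4] = [12, 8]
r6 m[φ2→X12] = [756, 1824]
r6 m[φ2→X2] = [1384, 1912]
r6 m[φ3→X2] = [3, 4]
r6 m[φ4→X2] = [8, 1]
r6 m[φ5→X2] = [9, 3]
r6 m[X12→φ0] = [756, 1824]
r6 m[X12→φ2] = [88, 140]
r6 m[X2→φ2] = [216, 12]
r6 m[X2→φ3] = [99648, 5736]
r6 m[X2→φ4] = [37368, 22944]
r6 m[X2→φ5] = [33216, 7648]
r6 m[X0→φ1] = [1, 1]
r6 m[X4→φ0] = [12, 8]
r6 m[X4→φ1] = [19440, 11076]
r7 m[φ0→X12] = [88, 140]
r7 m[φ0→X4] = [19440, 11076]
r7 m[φ1→X0] = [213612, 108276]
r7 m[φ1→X4] = [12, 8]
r7 m[φ2→X12] = [756, 1824]
r7 m[φ2→X2] = [1384, 1912]
r7 m[φ3→X2] = [3, 4]
r7 m[φ4→X2] = [8, 1]
r7 m[φ5→X2] = [9, 3]
r7 m[X12→φ0] = [756, 1824]
r7 m[X12→φ2] = [88, 140]
r7 m[X2→φ2] = [216, 12]
r7 m[X2→φ3] = [99648, 5736]
r7 m[X2→φ4] = [37368, 22944]
r7 m[X2→φ5] = [33216, 7648]
r7 m[X0→φ1] = [1, 1]
r7 m[X4→φ0] = [12, 8]
r7 m[X4→φ1] = [19440, 11076]
r8 m[φ0→X12] = [88, 140]
r8 m[φ0→X4] = [19440, 11076]
r8 m[φ1→X0] = [213612, 108276]
r8 m[φ1→X4] = [12, 8]
r8 m[φ2→X12] = [756, 1824]
r8 m[φ2→X2] = [1384, 1912]
r8 m[φ3→X2] = [3, 4]
r8 m[φ4→X2] = [8, 1]
r8 m[φ5→X2] = [9, 3]
r8 m[X12→φ0] = [756, 1824]
r8 m[X12→φ2] = [88, 140]
r8 m[X2→φ2] = [216, 12]
r8 m[X2→φ3] = [99648, 5736]
r8 m[X2→φ4] = [37368, 22944]
r8 m[X2→φ5] = [33216, 7648]
r8 m[X0→φ1] = [1, 1]
r8 m[X4→φ0] = [12, 8]
r8 m[X4→φ1] = [19440, 11076]
fixed point reached at round 8
b[X4] = ⊗ incoming = [233280, 88608]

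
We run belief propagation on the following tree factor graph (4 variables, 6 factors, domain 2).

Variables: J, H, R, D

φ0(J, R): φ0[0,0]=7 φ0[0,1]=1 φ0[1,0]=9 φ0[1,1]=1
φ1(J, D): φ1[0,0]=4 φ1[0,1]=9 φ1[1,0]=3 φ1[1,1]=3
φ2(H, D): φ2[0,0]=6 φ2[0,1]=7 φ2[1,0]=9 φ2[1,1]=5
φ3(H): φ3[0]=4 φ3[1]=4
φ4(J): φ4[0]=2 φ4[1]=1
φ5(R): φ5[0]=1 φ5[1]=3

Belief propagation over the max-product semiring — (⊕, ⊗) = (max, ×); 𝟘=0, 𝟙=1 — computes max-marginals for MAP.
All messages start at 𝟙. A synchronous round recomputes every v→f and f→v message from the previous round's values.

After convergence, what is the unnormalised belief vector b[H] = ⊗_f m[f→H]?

b[H] = [3528, 2520]

init: all messages = 𝟙 over 2 values
r1 m[φ0→J] = [7, 9]
r1 m[φ0→R] = [9, 1]
r1 m[φ1→J] = [9, 3]
r1 m[φ1→D] = [4, 9]
r1 m[φ2→H] = [7, 9]
r1 m[φ2→D] = [9, 7]
r1 m[φ3→H] = [4, 4]
r1 m[φ4→J] = [2, 1]
r1 m[φ5→R] = [1, 3]
r1 m[J→φ0] = [1, 1]
r1 m[J→φ1] = [1, 1]
r1 m[J→φ4] = [1, 1]
r1 m[H→φ2] = [1, 1]
r1 m[H→φ3] = [1, 1]
r1 m[R→φ0] = [1, 1]
r1 m[R→φ5] = [1, 1]
r1 m[D→φ1] = [1, 1]
r1 m[D→φ2] = [1, 1]
r2 m[φ0→J] = [7, 9]
r2 m[φ0→R] = [9, 1]
r2 m[φ1→J] = [9, 3]
r2 m[φ1→D] = [4, 9]
r2 m[φ2→H] = [7, 9]
r2 m[φ2→D] = [9, 7]
r2 m[φ3→H] = [4, 4]
r2 m[φ4→J] = [2, 1]
r2 m[φ5→R] = [1, 3]
r2 m[J→φ0] = [18, 3]
r2 m[J→φ1] = [14, 9]
r2 m[J→φ4] = [63, 27]
r2 m[H→φ2] = [4, 4]
r2 m[H→φ3] = [7, 9]
r2 m[R→φ0] = [1, 3]
r2 m[R→φ5] = [9, 1]
r2 m[D→φ1] = [9, 7]
r2 m[D→φ2] = [4, 9]
r3 m[φ0→J] = [7, 9]
r3 m[φ0→R] = [126, 18]
r3 m[φ1→J] = [63, 27]
r3 m[φ1→D] = [56, 126]
r3 m[φ2→H] = [63, 45]
r3 m[φ2→D] = [36, 28]
r3 m[φ3→H] = [4, 4]
r3 m[φ4→J] = [2, 1]
r3 m[φ5→R] = [1, 3]
r3 m[J→φ0] = [18, 3]
r3 m[J→φ1] = [14, 9]
r3 m[J→φ4] = [63, 27]
r3 m[H→φ2] = [4, 4]
r3 m[H→φ3] = [7, 9]
r3 m[R→φ0] = [1, 3]
r3 m[R→φ5] = [9, 1]
r3 m[D→φ1] = [9, 7]
r3 m[D→φ2] = [4, 9]
r4 m[φ0→J] = [7, 9]
r4 m[φ0→R] = [126, 18]
r4 m[φ1→J] = [63, 27]
r4 m[φ1→D] = [56, 126]
r4 m[φ2→H] = [63, 45]
r4 m[φ2→D] = [36, 28]
r4 m[φ3→H] = [4, 4]
r4 m[φ4→J] = [2, 1]
r4 m[φ5→R] = [1, 3]
r4 m[J→φ0] = [126, 27]
r4 m[J→φ1] = [14, 9]
r4 m[J→φ4] = [441, 243]
r4 m[H→φ2] = [4, 4]
r4 m[H→φ3] = [63, 45]
r4 m[R→φ0] = [1, 3]
r4 m[R→φ5] = [126, 18]
r4 m[D→φ1] = [36, 28]
r4 m[D→φ2] = [56, 126]
r5 m[φ0→J] = [7, 9]
r5 m[φ0→R] = [882, 126]
r5 m[φ1→J] = [252, 108]
r5 m[φ1→D] = [56, 126]
r5 m[φ2→H] = [882, 630]
r5 m[φ2→D] = [36, 28]
r5 m[φ3→H] = [4, 4]
r5 m[φ4→J] = [2, 1]
r5 m[φ5→R] = [1, 3]
r5 m[J→φ0] = [126, 27]
r5 m[J→φ1] = [14, 9]
r5 m[J→φ4] = [441, 243]
r5 m[H→φ2] = [4, 4]
r5 m[H→φ3] = [63, 45]
r5 m[R→φ0] = [1, 3]
r5 m[R→φ5] = [126, 18]
r5 m[D→φ1] = [36, 28]
r5 m[D→φ2] = [56, 126]
r6 m[φ0→J] = [7, 9]
r6 m[φ0→R] = [882, 126]
r6 m[φ1→J] = [252, 108]
r6 m[φ1→D] = [56, 126]
r6 m[φ2→H] = [882, 630]
r6 m[φ2→D] = [36, 28]
r6 m[φ3→H] = [4, 4]
r6 m[φ4→J] = [2, 1]
r6 m[φ5→R] = [1, 3]
r6 m[J→φ0] = [504, 108]
r6 m[J→φ1] = [14, 9]
r6 m[J→φ4] = [1764, 972]
r6 m[H→φ2] = [4, 4]
r6 m[H→φ3] = [882, 630]
r6 m[R→φ0] = [1, 3]
r6 m[R→φ5] = [882, 126]
r6 m[D→φ1] = [36, 28]
r6 m[D→φ2] = [56, 126]
r7 m[φ0→J] = [7, 9]
r7 m[φ0→R] = [3528, 504]
r7 m[φ1→J] = [252, 108]
r7 m[φ1→D] = [56, 126]
r7 m[φ2→H] = [882, 630]
r7 m[φ2→D] = [36, 28]
r7 m[φ3→H] = [4, 4]
r7 m[φ4→J] = [2, 1]
r7 m[φ5→R] = [1, 3]
r7 m[J→φ0] = [504, 108]
r7 m[J→φ1] = [14, 9]
r7 m[J→φ4] = [1764, 972]
r7 m[H→φ2] = [4, 4]
r7 m[H→φ3] = [882, 630]
r7 m[R→φ0] = [1, 3]
r7 m[R→φ5] = [882, 126]
r7 m[D→φ1] = [36, 28]
r7 m[D→φ2] = [56, 126]
r8 m[φ0→J] = [7, 9]
r8 m[φ0→R] = [3528, 504]
r8 m[φ1→J] = [252, 108]
r8 m[φ1→D] = [56, 126]
r8 m[φ2→H] = [882, 630]
r8 m[φ2→D] = [36, 28]
r8 m[φ3→H] = [4, 4]
r8 m[φ4→J] = [2, 1]
r8 m[φ5→R] = [1, 3]
r8 m[J→φ0] = [504, 108]
r8 m[J→φ1] = [14, 9]
r8 m[J→φ4] = [1764, 972]
r8 m[H→φ2] = [4, 4]
r8 m[H→φ3] = [882, 630]
r8 m[R→φ0] = [1, 3]
r8 m[R→φ5] = [3528, 504]
r8 m[D→φ1] = [36, 28]
r8 m[D→φ2] = [56, 126]
r9 m[φ0→J] = [7, 9]
r9 m[φ0→R] = [3528, 504]
r9 m[φ1→J] = [252, 108]
r9 m[φ1→D] = [56, 126]
r9 m[φ2→H] = [882, 630]
r9 m[φ2→D] = [36, 28]
r9 m[φ3→H] = [4, 4]
r9 m[φ4→J] = [2, 1]
r9 m[φ5→R] = [1, 3]
r9 m[J→φ0] = [504, 108]
r9 m[J→φ1] = [14, 9]
r9 m[J→φ4] = [1764, 972]
r9 m[H→φ2] = [4, 4]
r9 m[H→φ3] = [882, 630]
r9 m[R→φ0] = [1, 3]
r9 m[R→φ5] = [3528, 504]
r9 m[D→φ1] = [36, 28]
r9 m[D→φ2] = [56, 126]
fixed point reached at round 9
b[H] = ⊗ incoming = [3528, 2520]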